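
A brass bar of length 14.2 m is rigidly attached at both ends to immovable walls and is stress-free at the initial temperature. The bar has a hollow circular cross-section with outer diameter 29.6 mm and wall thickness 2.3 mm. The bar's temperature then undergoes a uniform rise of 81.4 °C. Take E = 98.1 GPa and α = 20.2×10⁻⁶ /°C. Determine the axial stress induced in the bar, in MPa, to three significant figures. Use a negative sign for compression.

-161 MPa

Free thermal expansion αLΔT = 20.2e-6 · 14200 · 81.4 = 23.35 mm.
The walls impose strain ε = −(23.35)/14200 = -1.6443e-03; σ = Eε = 98100 · -1.6443e-03 = -161.3 MPa.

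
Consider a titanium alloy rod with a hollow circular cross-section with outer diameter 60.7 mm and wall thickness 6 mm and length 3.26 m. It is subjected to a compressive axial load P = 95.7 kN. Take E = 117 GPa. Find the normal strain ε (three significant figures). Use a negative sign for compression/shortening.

-7.93e-04

A = 1031 mm².
σ = N/A = -92.82 MPa; ε = σ/E = -92.82/117000 = -7.933e-04.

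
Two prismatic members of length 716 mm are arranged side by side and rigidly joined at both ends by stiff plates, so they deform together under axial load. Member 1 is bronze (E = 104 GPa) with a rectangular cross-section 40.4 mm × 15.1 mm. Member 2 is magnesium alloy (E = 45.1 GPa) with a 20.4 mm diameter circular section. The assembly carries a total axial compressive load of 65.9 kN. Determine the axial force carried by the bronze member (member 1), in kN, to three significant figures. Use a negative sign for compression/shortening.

A_1 = 610 mm².
A_2 = 326.9 mm².
Equal strain + equilibrium ⇒ each member carries load in proportion to AE: A₁E₁ = 63440000 N, A₂E₂ = 14740000 N, ΣAE = 78190000 N.
F₁ = P·A₁E₁/ΣAE = -65900·63440000/78190000 = -53480 N.

-53.5 kN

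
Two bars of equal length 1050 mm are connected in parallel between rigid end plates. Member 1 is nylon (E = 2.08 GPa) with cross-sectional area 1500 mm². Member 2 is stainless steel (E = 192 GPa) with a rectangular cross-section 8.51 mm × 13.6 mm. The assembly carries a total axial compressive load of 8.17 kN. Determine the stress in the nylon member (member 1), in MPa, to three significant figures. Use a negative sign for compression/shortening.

-0.671 MPa

A_2 = 115.7 mm².
Equal strain + equilibrium ⇒ each member carries load in proportion to AE: A₁E₁ = 3120000 N, A₂E₂ = 22220000 N, ΣAE = 25340000 N.
σ₁ = P·E₁/ΣAE = -8170·2080/25340000 = -0.6706 MPa.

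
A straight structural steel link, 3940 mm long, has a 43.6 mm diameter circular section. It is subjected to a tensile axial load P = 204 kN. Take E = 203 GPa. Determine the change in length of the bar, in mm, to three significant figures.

2.65 mm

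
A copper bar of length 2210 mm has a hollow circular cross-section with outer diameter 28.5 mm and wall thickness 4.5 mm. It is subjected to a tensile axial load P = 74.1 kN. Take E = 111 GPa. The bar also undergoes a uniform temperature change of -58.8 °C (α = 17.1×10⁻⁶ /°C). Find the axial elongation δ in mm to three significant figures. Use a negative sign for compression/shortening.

2.13 mm

A = 339.3 mm².
δ_mech = NL/(AE) = 74100·2210/(339.3·111000) = 4.348 mm.
δ_thermal = αLΔT = 17.1e-6·2210·-58.8 = -2.222 mm.
δ = δ_mech + δ_thermal = 2.126 mm.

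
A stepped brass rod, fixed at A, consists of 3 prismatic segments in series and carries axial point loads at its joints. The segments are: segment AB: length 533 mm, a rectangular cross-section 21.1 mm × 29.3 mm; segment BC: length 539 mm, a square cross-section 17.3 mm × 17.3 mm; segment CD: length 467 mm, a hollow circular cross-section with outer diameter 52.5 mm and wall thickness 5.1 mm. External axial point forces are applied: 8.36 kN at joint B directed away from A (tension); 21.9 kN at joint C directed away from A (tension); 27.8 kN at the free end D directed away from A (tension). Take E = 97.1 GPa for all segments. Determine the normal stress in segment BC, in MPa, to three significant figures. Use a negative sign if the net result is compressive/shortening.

Internal axial forces (sectioning from the free end, tension +): N_CD = 27.8 kN, N_BC = 49.7 kN, N_AB = 58.06 kN.
A_BC = 299.3 mm².
σ_BC = N_BC/A_BC = 49700/299.3 = 166.1 MPa.

166 MPa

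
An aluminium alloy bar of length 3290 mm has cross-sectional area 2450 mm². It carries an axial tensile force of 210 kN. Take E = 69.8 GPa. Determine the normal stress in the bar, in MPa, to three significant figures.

85.7 MPa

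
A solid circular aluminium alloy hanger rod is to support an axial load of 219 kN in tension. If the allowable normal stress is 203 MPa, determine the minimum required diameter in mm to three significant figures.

37.1 mm

Required area A ≥ P/σ_allow = 219000/203 = 1079 mm².
For a solid circular section, d ≥ √(4A/π) = 37.06 mm.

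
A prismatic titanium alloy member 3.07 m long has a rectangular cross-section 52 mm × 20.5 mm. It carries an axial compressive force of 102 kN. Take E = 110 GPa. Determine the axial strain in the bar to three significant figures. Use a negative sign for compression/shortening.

-8.70e-04

A = 1066 mm².
σ = N/A = -95.68 MPa; ε = σ/E = -95.68/110000 = -8.699e-04.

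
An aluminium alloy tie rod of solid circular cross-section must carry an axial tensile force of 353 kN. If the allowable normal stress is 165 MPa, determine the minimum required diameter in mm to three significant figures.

52.2 mm

Required area A ≥ P/σ_allow = 353000/165 = 2139 mm².
For a solid circular section, d ≥ √(4A/π) = 52.19 mm.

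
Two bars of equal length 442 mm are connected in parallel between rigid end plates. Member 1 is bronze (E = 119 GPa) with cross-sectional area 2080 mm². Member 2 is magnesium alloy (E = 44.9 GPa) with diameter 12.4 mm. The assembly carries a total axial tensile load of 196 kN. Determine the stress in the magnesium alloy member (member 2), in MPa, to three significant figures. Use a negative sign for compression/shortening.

34.8 MPa

A_2 = 120.8 mm².
Equal strain + equilibrium ⇒ each member carries load in proportion to AE: A₁E₁ = 247500000 N, A₂E₂ = 5422000 N, ΣAE = 252900000 N.
σ₂ = P·E₂/ΣAE = 196000·44900/252900000 = 34.79 MPa.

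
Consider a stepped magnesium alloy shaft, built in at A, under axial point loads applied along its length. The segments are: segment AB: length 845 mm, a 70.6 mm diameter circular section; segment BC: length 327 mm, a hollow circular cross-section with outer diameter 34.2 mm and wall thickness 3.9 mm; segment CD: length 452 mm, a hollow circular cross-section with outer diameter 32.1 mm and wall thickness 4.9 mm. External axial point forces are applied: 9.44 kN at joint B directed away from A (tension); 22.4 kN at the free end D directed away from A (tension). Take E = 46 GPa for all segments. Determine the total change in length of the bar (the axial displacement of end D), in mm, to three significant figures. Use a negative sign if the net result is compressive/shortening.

Internal axial forces (sectioning from the free end, tension +): N_CD = 22.4 kN, N_BC = 22.4 kN, N_AB = 31.84 kN.
A_AB = 3915 mm².
A_BC = 371.2 mm².
A_CD = 418.7 mm².
δ_AB = 31840·845/(3915·46000) = 0.1494 mm
δ_BC = 22400·327/(371.2·46000) = 0.4289 mm
δ_CD = 22400·452/(418.7·46000) = 0.5257 mm
δ = Σδ_i = 1.104 mm.

1.10 mm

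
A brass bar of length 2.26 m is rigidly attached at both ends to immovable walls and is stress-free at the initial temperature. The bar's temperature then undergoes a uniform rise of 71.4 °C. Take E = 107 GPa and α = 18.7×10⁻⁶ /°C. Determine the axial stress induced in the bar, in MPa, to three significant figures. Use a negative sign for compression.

Free thermal expansion αLΔT = 18.7e-6 · 2260 · 71.4 = 3.018 mm.
The walls impose strain ε = −(3.018)/2260 = -1.3352e-03; σ = Eε = 107000 · -1.3352e-03 = -142.9 MPa.

-143 MPa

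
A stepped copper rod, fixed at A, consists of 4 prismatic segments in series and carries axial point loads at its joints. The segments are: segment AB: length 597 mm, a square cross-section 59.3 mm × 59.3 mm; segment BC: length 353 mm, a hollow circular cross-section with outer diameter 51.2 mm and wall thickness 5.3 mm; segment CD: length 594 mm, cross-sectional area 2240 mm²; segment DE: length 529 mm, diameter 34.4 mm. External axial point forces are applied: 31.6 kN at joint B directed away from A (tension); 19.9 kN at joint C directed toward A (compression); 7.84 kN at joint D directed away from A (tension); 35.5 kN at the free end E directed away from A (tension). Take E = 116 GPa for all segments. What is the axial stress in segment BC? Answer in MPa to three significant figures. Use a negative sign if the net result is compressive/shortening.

Internal axial forces (sectioning from the free end, tension +): N_DE = 35.5 kN, N_CD = 43.34 kN, N_BC = 23.44 kN, N_AB = 55.04 kN.
A_BC = 764.3 mm².
σ_BC = N_BC/A_BC = 23440/764.3 = 30.67 MPa.

30.7 MPa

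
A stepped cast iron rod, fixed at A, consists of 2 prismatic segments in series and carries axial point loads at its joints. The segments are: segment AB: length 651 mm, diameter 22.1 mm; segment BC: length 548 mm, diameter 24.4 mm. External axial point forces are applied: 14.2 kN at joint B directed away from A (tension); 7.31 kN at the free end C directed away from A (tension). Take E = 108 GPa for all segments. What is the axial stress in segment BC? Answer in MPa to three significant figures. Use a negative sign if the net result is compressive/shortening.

Internal axial forces (sectioning from the free end, tension +): N_BC = 7.31 kN, N_AB = 21.51 kN.
A_BC = 467.6 mm².
σ_BC = N_BC/A_BC = 7310/467.6 = 15.63 MPa.

15.6 MPa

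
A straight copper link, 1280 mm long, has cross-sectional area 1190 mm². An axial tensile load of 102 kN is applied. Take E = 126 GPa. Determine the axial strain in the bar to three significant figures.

6.80e-04

σ = N/A = 85.71 MPa; ε = σ/E = 85.71/126000 = 6.803e-04.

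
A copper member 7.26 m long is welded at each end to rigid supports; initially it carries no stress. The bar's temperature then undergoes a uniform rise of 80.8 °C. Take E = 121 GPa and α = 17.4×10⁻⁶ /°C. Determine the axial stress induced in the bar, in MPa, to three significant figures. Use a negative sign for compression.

Free thermal expansion αLΔT = 17.4e-6 · 7260 · 80.8 = 10.21 mm.
The walls impose strain ε = −(10.21)/7260 = -1.4059e-03; σ = Eε = 121000 · -1.4059e-03 = -170.1 MPa.

-170 MPa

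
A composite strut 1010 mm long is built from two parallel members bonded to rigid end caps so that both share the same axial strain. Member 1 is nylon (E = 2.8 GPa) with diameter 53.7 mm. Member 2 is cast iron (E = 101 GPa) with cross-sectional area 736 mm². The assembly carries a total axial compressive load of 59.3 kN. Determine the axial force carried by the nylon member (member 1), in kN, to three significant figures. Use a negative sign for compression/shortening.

-4.66 kN

A_1 = 2265 mm².
Equal strain + equilibrium ⇒ each member carries load in proportion to AE: A₁E₁ = 6342000 N, A₂E₂ = 74340000 N, ΣAE = 80680000 N.
F₁ = P·A₁E₁/ΣAE = -59300·6342000/80680000 = -4661 N.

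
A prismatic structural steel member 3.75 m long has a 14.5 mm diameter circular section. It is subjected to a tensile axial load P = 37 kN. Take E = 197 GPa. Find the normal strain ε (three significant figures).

0.00114

A = 165.1 mm².
σ = N/A = 224.1 MPa; ε = σ/E = 224.1/197000 = 1.137e-03.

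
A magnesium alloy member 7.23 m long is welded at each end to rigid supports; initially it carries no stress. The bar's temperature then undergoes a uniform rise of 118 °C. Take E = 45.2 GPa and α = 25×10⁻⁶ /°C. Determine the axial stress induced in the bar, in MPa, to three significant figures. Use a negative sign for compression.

Free thermal expansion αLΔT = 25e-6 · 7230 · 118 = 21.33 mm.
The walls impose strain ε = −(21.33)/7230 = -2.9500e-03; σ = Eε = 45200 · -2.9500e-03 = -133.3 MPa.

-133 MPa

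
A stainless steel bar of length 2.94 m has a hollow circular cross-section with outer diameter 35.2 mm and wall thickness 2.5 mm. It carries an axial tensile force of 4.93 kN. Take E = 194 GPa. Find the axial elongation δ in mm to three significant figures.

0.291 mm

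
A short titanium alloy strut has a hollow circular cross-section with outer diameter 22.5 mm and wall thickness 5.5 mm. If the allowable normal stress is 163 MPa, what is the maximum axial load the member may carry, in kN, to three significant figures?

47.9 kN

A = 293.7 mm².
P_max = σ_allow · A = 163 · 293.7 = 47880 N = 47.88 kN.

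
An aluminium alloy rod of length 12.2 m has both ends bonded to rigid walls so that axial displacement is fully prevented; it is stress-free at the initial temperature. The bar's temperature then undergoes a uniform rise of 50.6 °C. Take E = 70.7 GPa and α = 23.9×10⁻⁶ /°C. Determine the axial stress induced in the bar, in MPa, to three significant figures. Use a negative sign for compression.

Free thermal expansion αLΔT = 23.9e-6 · 12200 · 50.6 = 14.75 mm.
The walls impose strain ε = −(14.75)/12200 = -1.2093e-03; σ = Eε = 70700 · -1.2093e-03 = -85.5 MPa.

-85.5 MPa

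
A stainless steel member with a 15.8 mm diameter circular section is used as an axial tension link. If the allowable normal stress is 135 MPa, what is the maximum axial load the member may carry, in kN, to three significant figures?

A = 196.1 mm².
P_max = σ_allow · A = 135 · 196.1 = 26470 N = 26.47 kN.

26.5 kN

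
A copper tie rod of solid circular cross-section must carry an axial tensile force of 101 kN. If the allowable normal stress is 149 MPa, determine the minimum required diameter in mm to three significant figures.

29.4 mm

Required area A ≥ P/σ_allow = 101000/149 = 677.9 mm².
For a solid circular section, d ≥ √(4A/π) = 29.38 mm.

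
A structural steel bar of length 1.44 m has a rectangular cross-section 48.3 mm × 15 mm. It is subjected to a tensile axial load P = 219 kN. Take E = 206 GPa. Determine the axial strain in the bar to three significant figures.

0.00147

A = 724.5 mm².
σ = N/A = 302.3 MPa; ε = σ/E = 302.3/206000 = 1.467e-03.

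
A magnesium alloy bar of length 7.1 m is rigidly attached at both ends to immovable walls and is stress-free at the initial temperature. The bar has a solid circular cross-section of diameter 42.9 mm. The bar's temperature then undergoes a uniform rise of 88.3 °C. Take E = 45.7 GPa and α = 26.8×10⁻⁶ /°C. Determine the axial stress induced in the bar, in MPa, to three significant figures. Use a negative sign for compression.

Free thermal expansion αLΔT = 26.8e-6 · 7100 · 88.3 = 16.8 mm.
The walls impose strain ε = −(16.8)/7100 = -2.3664e-03; σ = Eε = 45700 · -2.3664e-03 = -108.1 MPa.

-108 MPa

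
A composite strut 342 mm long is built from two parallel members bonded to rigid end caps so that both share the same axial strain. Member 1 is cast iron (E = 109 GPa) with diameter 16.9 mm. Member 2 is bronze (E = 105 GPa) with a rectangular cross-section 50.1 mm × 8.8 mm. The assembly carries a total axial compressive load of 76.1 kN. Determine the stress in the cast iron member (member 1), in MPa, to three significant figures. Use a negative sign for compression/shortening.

A_1 = 224.3 mm².
A_2 = 440.9 mm².
Equal strain + equilibrium ⇒ each member carries load in proportion to AE: A₁E₁ = 24450000 N, A₂E₂ = 46290000 N, ΣAE = 70740000 N.
σ₁ = P·E₁/ΣAE = -76100·109000/70740000 = -117.3 MPa.

-117 MPa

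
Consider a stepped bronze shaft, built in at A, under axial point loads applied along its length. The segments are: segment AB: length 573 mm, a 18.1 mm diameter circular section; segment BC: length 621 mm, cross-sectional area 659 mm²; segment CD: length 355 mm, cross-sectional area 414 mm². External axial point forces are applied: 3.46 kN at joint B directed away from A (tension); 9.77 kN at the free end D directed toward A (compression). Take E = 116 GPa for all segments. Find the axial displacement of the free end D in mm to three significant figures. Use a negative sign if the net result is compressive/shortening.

-0.273 mm

Internal axial forces (sectioning from the free end, tension +): N_CD = -9.77 kN, N_BC = -9.77 kN, N_AB = -6.31 kN.
A_AB = 257.3 mm².
δ_AB = -6310·573/(257.3·116000) = -0.1211 mm
δ_BC = -9770·621/(659·116000) = -0.07937 mm
δ_CD = -9770·355/(414·116000) = -0.07222 mm
δ = Σδ_i = -0.2727 mm.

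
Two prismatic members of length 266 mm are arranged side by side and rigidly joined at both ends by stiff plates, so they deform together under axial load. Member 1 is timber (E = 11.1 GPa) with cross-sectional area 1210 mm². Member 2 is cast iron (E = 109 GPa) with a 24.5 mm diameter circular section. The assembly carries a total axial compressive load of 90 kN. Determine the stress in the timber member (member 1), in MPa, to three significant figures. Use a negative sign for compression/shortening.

A_2 = 471.4 mm².
Equal strain + equilibrium ⇒ each member carries load in proportion to AE: A₁E₁ = 13430000 N, A₂E₂ = 51390000 N, ΣAE = 64820000 N.
σ₁ = P·E₁/ΣAE = -90000·11100/64820000 = -15.41 MPa.

-15.4 MPa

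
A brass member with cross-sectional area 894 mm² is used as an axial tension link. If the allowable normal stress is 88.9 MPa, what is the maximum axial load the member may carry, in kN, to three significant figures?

79.5 kN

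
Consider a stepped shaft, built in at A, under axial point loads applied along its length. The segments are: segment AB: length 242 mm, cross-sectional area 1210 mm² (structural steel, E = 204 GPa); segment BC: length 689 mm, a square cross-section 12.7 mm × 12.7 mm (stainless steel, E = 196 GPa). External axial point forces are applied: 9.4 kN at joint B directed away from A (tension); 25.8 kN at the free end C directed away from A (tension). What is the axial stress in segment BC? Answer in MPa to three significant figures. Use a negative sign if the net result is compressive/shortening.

160 MPa

Internal axial forces (sectioning from the free end, tension +): N_BC = 25.8 kN, N_AB = 35.2 kN.
A_BC = 161.3 mm².
σ_BC = N_BC/A_BC = 25800/161.3 = 160 MPa.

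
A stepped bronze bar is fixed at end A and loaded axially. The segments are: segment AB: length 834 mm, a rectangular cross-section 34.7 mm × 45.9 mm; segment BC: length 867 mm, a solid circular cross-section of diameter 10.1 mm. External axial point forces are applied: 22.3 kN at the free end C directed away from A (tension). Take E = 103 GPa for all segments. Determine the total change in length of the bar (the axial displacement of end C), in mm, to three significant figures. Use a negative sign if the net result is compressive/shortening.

2.46 mm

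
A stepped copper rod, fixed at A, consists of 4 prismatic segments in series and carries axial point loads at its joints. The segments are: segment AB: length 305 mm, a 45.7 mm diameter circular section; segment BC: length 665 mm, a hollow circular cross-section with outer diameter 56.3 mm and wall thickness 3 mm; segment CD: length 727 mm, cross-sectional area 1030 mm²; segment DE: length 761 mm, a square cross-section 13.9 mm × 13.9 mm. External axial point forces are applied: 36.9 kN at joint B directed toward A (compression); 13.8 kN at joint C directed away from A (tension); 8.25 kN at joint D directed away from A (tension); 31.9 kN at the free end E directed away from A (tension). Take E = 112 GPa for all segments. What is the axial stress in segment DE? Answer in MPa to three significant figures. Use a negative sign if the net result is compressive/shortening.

165 MPa

Internal axial forces (sectioning from the free end, tension +): N_DE = 31.9 kN, N_CD = 40.15 kN, N_BC = 53.95 kN, N_AB = 17.05 kN.
A_DE = 193.2 mm².
σ_DE = N_DE/A_DE = 31900/193.2 = 165.1 MPa.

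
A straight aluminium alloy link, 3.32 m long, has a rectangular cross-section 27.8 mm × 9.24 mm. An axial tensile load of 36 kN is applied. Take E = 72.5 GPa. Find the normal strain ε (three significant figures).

0.00193

A = 256.9 mm².
σ = N/A = 140.1 MPa; ε = σ/E = 140.1/72500 = 1.933e-03.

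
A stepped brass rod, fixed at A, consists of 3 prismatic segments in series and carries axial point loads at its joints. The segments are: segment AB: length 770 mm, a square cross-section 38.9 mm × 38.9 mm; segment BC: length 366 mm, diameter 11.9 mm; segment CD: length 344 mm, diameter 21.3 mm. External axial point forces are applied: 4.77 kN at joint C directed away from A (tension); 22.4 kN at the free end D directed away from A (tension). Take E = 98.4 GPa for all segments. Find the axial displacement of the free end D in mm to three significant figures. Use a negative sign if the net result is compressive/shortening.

Internal axial forces (sectioning from the free end, tension +): N_CD = 22.4 kN, N_BC = 27.17 kN, N_AB = 27.17 kN.
A_AB = 1513 mm².
A_BC = 111.2 mm².
A_CD = 356.3 mm².
δ_AB = 27170·770/(1513·98400) = 0.1405 mm
δ_BC = 27170·366/(111.2·98400) = 0.9086 mm
δ_CD = 22400·344/(356.3·98400) = 0.2198 mm
δ = Σδ_i = 1.269 mm.

1.27 mm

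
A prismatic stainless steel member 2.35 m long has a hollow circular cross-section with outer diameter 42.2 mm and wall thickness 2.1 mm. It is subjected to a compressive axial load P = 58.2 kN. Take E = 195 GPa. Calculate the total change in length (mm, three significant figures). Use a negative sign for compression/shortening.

A = 264.6 mm².
δ_mech = NL/(AE) = -58200·2350/(264.6·195000) = -2.651 mm.

-2.65 mm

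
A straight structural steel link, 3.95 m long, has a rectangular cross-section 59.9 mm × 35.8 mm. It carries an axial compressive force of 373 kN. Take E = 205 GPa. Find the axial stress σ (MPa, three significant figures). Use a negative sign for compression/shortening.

A = 2144 mm².
σ = N/A = -373000/2144 = -173.9 MPa.

-174 MPa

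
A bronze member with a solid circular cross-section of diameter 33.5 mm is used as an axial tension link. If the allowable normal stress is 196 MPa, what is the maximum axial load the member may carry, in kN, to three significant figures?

173 kN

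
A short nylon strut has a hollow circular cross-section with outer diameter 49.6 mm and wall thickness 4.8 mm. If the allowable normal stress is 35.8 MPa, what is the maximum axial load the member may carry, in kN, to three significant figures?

24.2 kN

A = 675.6 mm².
P_max = σ_allow · A = 35.8 · 675.6 = 24190 N = 24.19 kN.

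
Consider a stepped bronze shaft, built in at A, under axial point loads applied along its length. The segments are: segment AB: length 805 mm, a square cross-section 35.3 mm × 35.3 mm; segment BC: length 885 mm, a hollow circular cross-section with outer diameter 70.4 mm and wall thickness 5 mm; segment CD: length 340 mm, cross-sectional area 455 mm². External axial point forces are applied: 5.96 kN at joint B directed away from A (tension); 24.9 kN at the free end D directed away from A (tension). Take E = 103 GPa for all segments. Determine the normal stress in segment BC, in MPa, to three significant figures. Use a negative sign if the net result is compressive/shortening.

24.2 MPa

Internal axial forces (sectioning from the free end, tension +): N_CD = 24.9 kN, N_BC = 24.9 kN, N_AB = 30.86 kN.
A_BC = 1027 mm².
σ_BC = N_BC/A_BC = 24900/1027 = 24.24 MPa.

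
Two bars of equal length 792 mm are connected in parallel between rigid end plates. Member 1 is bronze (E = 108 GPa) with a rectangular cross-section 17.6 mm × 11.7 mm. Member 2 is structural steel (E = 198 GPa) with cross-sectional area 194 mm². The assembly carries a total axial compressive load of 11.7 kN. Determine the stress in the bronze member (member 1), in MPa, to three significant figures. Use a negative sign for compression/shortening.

-20.8 MPa

A_1 = 205.9 mm².
Equal strain + equilibrium ⇒ each member carries load in proportion to AE: A₁E₁ = 22240000 N, A₂E₂ = 38410000 N, ΣAE = 60650000 N.
σ₁ = P·E₁/ΣAE = -11700·108000/60650000 = -20.83 MPa.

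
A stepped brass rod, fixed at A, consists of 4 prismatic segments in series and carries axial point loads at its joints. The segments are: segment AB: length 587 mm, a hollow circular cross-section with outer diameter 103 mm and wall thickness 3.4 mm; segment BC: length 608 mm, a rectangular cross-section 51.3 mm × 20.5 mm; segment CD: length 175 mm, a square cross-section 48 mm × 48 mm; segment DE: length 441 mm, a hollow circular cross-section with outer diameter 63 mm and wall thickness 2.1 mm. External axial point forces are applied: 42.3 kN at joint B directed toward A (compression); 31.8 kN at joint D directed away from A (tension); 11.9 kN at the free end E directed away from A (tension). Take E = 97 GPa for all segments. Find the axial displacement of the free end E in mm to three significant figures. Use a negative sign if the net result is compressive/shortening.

0.437 mm

Internal axial forces (sectioning from the free end, tension +): N_DE = 11.9 kN, N_CD = 43.7 kN, N_BC = 43.7 kN, N_AB = 1.4 kN.
A_AB = 1064 mm².
A_BC = 1052 mm².
A_CD = 2304 mm².
A_DE = 401.8 mm².
δ_AB = 1400·587/(1064·97000) = 0.007964 mm
δ_BC = 43700·608/(1052·97000) = 0.2605 mm
δ_CD = 43700·175/(2304·97000) = 0.03422 mm
δ_DE = 11900·441/(401.8·97000) = 0.1347 mm
δ = Σδ_i = 0.4373 mm.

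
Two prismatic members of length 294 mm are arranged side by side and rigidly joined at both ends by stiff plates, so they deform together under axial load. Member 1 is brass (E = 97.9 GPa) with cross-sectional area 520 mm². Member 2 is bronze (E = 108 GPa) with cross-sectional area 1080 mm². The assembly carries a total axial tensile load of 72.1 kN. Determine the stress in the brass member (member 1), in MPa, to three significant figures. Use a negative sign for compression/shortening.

Equal strain + equilibrium ⇒ each member carries load in proportion to AE: A₁E₁ = 50910000 N, A₂E₂ = 116600000 N, ΣAE = 167500000 N.
σ₁ = P·E₁/ΣAE = 72100·97900/167500000 = 42.13 MPa.

42.1 MPa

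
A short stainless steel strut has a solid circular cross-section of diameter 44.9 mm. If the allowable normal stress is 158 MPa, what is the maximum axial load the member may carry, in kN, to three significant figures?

A = 1583 mm².
P_max = σ_allow · A = 158 · 1583 = 250200 N = 250.2 kN.

250 kN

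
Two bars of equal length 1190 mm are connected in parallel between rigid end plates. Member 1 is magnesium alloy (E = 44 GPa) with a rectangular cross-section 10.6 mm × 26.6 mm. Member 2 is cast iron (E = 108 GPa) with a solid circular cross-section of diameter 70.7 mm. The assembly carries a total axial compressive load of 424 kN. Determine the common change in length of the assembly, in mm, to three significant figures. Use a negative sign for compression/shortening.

A_1 = 282 mm².
A_2 = 3926 mm².
Equal strain + equilibrium ⇒ each member carries load in proportion to AE: A₁E₁ = 12410000 N, A₂E₂ = 424000000 N, ΣAE = 436400000 N.
δ = PL/ΣAE = -424000·1190/436400000 = -1.156 mm.

-1.16 mm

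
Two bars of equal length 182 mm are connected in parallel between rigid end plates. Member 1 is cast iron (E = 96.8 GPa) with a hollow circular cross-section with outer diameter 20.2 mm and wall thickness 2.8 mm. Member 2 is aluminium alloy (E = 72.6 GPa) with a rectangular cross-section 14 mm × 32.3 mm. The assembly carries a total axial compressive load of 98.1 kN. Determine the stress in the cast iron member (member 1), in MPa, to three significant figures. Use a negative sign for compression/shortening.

-199 MPa

A_1 = 153.1 mm².
A_2 = 452.2 mm².
Equal strain + equilibrium ⇒ each member carries load in proportion to AE: A₁E₁ = 14820000 N, A₂E₂ = 32830000 N, ΣAE = 47650000 N.
σ₁ = P·E₁/ΣAE = -98100·96800/47650000 = -199.3 MPa.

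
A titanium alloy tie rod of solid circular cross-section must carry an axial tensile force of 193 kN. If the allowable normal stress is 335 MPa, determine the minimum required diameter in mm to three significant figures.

Required area A ≥ P/σ_allow = 193000/335 = 576.1 mm².
For a solid circular section, d ≥ √(4A/π) = 27.08 mm.

27.1 mm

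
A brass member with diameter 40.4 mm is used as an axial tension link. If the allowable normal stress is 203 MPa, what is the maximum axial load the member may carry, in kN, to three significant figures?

260 kN

A = 1282 mm².
P_max = σ_allow · A = 203 · 1282 = 260200 N = 260.2 kN.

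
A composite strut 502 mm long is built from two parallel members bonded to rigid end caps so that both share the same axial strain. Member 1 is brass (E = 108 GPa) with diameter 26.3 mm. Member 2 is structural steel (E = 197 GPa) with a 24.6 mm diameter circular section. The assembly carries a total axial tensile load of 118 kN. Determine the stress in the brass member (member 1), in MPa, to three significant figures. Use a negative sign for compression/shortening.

83.7 MPa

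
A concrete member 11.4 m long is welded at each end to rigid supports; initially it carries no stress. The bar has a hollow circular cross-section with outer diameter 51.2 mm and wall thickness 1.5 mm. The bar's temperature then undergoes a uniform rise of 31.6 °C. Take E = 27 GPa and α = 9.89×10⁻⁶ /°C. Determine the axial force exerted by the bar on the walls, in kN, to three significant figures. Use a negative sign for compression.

Free thermal expansion αLΔT = 9.89e-6 · 11400 · 31.6 = 3.563 mm.
The walls impose strain ε = −(3.563)/11400 = -3.1252e-04; σ = Eε = 27000 · -3.1252e-04 = -8.438 MPa.
Wall reaction R = σ·A = -8.438·234.2 = -1976 N = -1.976 kN.

-1.98 kN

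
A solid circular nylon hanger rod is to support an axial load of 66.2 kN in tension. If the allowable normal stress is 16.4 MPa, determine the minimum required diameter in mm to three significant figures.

71.7 mm

Required area A ≥ P/σ_allow = 66200/16.4 = 4037 mm².
For a solid circular section, d ≥ √(4A/π) = 71.69 mm.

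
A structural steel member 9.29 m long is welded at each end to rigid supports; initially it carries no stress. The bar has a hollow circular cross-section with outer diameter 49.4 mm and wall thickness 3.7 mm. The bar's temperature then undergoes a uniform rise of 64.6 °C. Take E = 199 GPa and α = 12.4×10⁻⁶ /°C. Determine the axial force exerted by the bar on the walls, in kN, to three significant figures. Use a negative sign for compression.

-84.7 kN

Free thermal expansion αLΔT = 12.4e-6 · 9290 · 64.6 = 7.442 mm.
The walls impose strain ε = −(7.442)/9290 = -8.0104e-04; σ = Eε = 199000 · -8.0104e-04 = -159.4 MPa.
Wall reaction R = σ·A = -159.4·531.2 = -84680 N = -84.68 kN.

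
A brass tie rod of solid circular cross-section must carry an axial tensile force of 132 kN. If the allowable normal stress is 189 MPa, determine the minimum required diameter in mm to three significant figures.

29.8 mm

Required area A ≥ P/σ_allow = 132000/189 = 698.4 mm².
For a solid circular section, d ≥ √(4A/π) = 29.82 mm.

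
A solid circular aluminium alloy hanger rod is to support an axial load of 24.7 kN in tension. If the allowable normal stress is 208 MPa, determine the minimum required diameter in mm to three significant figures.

12.3 mm

Required area A ≥ P/σ_allow = 24700/208 = 118.8 mm².
For a solid circular section, d ≥ √(4A/π) = 12.3 mm.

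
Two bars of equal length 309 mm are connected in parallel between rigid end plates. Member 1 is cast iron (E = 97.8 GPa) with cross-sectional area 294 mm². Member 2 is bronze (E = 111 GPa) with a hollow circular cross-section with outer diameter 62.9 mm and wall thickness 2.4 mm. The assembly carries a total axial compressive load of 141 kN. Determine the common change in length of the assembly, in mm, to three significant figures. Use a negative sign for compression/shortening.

-0.549 mm

A_2 = 456.2 mm².
Equal strain + equilibrium ⇒ each member carries load in proportion to AE: A₁E₁ = 28750000 N, A₂E₂ = 50630000 N, ΣAE = 79390000 N.
δ = PL/ΣAE = -141000·309/79390000 = -0.5488 mm.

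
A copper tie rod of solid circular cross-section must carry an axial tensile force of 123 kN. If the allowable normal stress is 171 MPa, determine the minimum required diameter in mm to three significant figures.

Required area A ≥ P/σ_allow = 123000/171 = 719.3 mm².
For a solid circular section, d ≥ √(4A/π) = 30.26 mm.

30.3 mm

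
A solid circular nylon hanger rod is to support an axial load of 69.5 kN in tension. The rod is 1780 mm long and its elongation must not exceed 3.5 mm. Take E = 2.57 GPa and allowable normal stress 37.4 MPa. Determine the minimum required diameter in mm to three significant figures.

132 mm

Required area A ≥ P/σ_allow = 69500/37.4 = 1858 mm².
For a solid circular section, d ≥ √(4A/π) = 48.64 mm.
Elongation limit: A ≥ PL/(Eδ_allow) = 69500·1780/(2570·3.5) = 13750 mm² ⇒ d ≥ 132.3 mm.
The elongation limit governs.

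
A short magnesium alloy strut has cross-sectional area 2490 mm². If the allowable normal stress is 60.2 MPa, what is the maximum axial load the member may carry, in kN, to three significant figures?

P_max = σ_allow · A = 60.2 · 2490 = 149900 N = 149.9 kN.

150 kN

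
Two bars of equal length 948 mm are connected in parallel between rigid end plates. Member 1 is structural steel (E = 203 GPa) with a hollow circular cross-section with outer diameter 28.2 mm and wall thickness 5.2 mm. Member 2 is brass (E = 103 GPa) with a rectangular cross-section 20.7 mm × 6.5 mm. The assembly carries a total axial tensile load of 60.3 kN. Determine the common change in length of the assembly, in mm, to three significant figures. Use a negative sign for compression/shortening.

0.634 mm

A_1 = 375.7 mm².
A_2 = 134.5 mm².
Equal strain + equilibrium ⇒ each member carries load in proportion to AE: A₁E₁ = 76270000 N, A₂E₂ = 13860000 N, ΣAE = 90130000 N.
δ = PL/ΣAE = 60300·948/90130000 = 0.6342 mm.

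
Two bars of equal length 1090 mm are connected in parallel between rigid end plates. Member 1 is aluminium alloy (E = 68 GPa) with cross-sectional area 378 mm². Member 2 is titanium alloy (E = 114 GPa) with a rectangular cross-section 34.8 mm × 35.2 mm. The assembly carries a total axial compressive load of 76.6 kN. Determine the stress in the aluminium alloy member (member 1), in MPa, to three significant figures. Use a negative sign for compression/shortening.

-31.5 MPa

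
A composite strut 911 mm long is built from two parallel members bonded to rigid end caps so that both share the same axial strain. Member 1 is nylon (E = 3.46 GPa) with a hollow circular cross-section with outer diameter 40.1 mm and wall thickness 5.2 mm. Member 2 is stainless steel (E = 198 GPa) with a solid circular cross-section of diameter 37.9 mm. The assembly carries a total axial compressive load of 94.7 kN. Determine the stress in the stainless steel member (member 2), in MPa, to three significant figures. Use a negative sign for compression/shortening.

-83.2 MPa

A_1 = 570.1 mm².
A_2 = 1128 mm².
Equal strain + equilibrium ⇒ each member carries load in proportion to AE: A₁E₁ = 1973000 N, A₂E₂ = 223400000 N, ΣAE = 225300000 N.
σ₂ = P·E₂/ΣAE = -94700·198000/225300000 = -83.21 MPa.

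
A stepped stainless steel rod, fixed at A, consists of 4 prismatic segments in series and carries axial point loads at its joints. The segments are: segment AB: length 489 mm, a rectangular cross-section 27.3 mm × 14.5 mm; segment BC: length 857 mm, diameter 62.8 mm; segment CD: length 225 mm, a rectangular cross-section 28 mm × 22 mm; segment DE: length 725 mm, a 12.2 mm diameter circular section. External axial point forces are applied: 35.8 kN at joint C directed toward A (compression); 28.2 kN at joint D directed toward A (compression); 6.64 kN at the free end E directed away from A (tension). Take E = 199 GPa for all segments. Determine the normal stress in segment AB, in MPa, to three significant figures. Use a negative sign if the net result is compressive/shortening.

Internal axial forces (sectioning from the free end, tension +): N_DE = 6.64 kN, N_CD = -21.56 kN, N_BC = -57.36 kN, N_AB = -57.36 kN.
A_AB = 395.9 mm².
σ_AB = N_AB/A_AB = -57360/395.9 = -144.9 MPa.

-145 MPa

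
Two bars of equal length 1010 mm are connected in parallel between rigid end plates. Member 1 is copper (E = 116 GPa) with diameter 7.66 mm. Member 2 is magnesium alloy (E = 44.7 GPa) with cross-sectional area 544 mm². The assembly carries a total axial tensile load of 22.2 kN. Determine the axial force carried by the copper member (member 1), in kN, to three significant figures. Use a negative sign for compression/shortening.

4.00 kN

A_1 = 46.08 mm².
Equal strain + equilibrium ⇒ each member carries load in proportion to AE: A₁E₁ = 5346000 N, A₂E₂ = 24320000 N, ΣAE = 29660000 N.
F₁ = P·A₁E₁/ΣAE = 22200·5346000/29660000 = 4001 N.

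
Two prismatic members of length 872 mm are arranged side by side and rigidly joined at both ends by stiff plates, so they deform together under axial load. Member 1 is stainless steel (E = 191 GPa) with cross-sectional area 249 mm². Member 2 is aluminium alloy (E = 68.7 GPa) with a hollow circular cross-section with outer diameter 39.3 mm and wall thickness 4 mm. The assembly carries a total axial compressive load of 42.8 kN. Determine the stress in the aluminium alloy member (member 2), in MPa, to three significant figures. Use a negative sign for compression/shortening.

A_2 = 443.6 mm².
Equal strain + equilibrium ⇒ each member carries load in proportion to AE: A₁E₁ = 47560000 N, A₂E₂ = 30470000 N, ΣAE = 78030000 N.
σ₂ = P·E₂/ΣAE = -42800·68700/78030000 = -37.68 MPa.

-37.7 MPa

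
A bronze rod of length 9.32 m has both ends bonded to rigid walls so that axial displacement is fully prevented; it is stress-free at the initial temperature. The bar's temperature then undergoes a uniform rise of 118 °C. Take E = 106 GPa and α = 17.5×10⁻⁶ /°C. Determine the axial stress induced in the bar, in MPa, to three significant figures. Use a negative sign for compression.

-219 MPa

Free thermal expansion αLΔT = 17.5e-6 · 9320 · 118 = 19.25 mm.
The walls impose strain ε = −(19.25)/9320 = -2.0650e-03; σ = Eε = 106000 · -2.0650e-03 = -218.9 MPa.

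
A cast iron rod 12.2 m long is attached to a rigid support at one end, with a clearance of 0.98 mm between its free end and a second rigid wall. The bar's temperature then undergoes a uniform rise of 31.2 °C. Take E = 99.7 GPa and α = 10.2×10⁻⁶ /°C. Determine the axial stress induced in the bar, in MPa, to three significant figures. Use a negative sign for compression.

-23.7 MPa

Free thermal expansion αLΔT = 10.2e-6 · 12200 · 31.2 = 3.883 mm.
The walls engage after the gap closes; constrained expansion = 3.883 − 0.98 = 2.903 mm.
The walls impose strain ε = −(2.903)/12200 = -2.3791e-04; σ = Eε = 99700 · -2.3791e-04 = -23.72 MPa.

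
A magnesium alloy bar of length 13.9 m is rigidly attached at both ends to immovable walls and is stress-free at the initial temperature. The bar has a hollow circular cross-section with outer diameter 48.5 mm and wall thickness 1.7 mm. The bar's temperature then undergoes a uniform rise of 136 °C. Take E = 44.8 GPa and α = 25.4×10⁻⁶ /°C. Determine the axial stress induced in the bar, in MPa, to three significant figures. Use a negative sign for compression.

-155 MPa

Free thermal expansion αLΔT = 25.4e-6 · 13900 · 136 = 48.02 mm.
The walls impose strain ε = −(48.02)/13900 = -3.4544e-03; σ = Eε = 44800 · -3.4544e-03 = -154.8 MPa.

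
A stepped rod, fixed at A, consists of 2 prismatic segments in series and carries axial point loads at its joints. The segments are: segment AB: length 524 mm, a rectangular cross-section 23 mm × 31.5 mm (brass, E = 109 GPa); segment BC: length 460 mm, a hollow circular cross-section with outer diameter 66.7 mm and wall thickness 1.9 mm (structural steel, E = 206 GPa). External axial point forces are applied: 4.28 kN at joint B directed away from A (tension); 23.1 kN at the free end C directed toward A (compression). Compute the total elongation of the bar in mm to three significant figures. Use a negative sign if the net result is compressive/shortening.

Internal axial forces (sectioning from the free end, tension +): N_BC = -23.1 kN, N_AB = -18.82 kN.
A_AB = 724.5 mm².
A_BC = 386.8 mm².
δ_AB = -18820·524/(724.5·109000) = -0.1249 mm
δ_BC = -23100·460/(386.8·206000) = -0.1334 mm
δ = Σδ_i = -0.2582 mm.

-0.258 mm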